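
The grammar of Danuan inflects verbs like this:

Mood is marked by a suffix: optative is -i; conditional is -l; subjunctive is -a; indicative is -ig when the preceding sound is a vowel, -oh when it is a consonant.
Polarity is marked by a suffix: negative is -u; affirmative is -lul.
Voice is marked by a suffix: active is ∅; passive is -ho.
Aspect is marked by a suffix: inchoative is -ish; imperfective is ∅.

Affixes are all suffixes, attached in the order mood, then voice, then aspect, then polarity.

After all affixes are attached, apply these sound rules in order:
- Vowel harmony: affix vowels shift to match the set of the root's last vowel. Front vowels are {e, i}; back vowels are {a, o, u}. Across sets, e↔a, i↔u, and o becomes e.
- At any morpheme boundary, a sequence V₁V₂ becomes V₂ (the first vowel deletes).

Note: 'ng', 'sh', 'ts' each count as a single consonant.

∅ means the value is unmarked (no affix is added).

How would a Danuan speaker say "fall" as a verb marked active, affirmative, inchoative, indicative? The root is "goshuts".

goshutsohushlul

Attach mood indicative -oh (after consonant 'ts') → goshutsoh.
voice = active: zero marking, form stays goshutsoh.
Attach aspect inchoative -ish → goshutsohish.
Attach polarity affirmative -lul → goshutsohishlul.
Apply vowel harmony: goshutsohishlul → goshutsohushlul.
Vowel deletion: no change.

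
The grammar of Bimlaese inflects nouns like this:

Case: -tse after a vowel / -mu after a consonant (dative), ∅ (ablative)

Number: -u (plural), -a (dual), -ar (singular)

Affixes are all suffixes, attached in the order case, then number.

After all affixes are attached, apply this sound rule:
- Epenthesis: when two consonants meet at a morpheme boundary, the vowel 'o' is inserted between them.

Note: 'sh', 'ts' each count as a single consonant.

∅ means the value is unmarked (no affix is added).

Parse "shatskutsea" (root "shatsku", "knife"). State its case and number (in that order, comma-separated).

dative, dual

Segment: shatsku-tse-a.
case: -tse/mu → dative.
number: -a → dual.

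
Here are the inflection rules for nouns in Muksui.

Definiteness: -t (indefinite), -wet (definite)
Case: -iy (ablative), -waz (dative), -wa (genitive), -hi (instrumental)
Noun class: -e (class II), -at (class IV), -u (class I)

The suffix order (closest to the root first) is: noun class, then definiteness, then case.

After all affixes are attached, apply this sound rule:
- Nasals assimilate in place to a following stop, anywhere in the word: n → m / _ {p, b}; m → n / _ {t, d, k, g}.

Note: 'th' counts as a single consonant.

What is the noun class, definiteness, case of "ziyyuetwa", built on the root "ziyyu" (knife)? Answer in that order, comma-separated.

class II, indefinite, genitive

Segment: ziyyu-e-t-wa.
noun class: -e → class II.
definiteness: -t → indefinite.
case: -wa → genitive.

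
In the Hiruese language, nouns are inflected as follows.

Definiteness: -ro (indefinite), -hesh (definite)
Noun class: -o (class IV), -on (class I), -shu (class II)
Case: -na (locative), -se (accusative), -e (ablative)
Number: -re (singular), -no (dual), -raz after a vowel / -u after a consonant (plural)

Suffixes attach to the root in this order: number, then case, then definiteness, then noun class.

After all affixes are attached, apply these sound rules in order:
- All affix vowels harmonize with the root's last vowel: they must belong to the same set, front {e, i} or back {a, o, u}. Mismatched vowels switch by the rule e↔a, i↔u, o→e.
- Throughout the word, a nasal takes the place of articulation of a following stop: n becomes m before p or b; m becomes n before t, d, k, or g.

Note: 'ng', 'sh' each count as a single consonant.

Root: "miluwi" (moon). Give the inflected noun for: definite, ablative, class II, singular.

Attach number singular -re → miluwire.
Attach case ablative -e → miluwiree.
Attach definiteness definite -hesh → miluwireehesh.
Attach noun class class II -shu → miluwireeheshshu.
Apply vowel harmony: miluwireeheshshu → miluwireeheshshi.
Nasal assimilation: no change.

miluwireeheshshi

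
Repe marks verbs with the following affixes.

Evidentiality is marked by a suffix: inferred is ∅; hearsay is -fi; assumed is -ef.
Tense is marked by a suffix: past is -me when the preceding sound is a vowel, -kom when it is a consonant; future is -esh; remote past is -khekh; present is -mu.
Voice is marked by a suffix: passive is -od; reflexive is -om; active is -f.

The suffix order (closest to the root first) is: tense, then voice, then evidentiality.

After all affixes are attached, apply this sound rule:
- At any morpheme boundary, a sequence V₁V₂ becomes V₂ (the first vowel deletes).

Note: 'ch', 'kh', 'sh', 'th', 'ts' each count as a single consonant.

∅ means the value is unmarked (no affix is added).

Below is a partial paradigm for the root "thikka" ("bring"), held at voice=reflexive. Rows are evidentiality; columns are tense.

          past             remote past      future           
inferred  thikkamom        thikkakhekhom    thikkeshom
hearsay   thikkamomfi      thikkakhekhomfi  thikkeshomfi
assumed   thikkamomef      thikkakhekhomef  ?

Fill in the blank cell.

thikkeshomef

Attach tense future -esh → thikkaesh.
Attach voice reflexive -om → thikkaeshom.
Attach evidentiality assumed -ef → thikkaeshomef.
Apply vowel deletion: thikkaeshomef → thikkeshomef.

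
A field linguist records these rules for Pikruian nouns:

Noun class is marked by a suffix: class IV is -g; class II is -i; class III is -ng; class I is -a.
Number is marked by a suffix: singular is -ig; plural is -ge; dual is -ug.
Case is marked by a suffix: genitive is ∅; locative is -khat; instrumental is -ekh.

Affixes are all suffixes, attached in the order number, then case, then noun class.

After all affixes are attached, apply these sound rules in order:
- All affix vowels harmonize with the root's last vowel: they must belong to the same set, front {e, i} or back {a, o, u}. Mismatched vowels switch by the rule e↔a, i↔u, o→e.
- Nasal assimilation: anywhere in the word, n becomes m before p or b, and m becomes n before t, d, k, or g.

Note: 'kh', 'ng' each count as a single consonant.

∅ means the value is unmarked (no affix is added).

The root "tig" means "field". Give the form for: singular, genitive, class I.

tigige

Attach number singular -ig → tigig.
case = genitive: zero marking, form stays tigig.
Attach noun class class I -a → tigiga.
Apply vowel harmony: tigiga → tigige.
Nasal assimilation: no change.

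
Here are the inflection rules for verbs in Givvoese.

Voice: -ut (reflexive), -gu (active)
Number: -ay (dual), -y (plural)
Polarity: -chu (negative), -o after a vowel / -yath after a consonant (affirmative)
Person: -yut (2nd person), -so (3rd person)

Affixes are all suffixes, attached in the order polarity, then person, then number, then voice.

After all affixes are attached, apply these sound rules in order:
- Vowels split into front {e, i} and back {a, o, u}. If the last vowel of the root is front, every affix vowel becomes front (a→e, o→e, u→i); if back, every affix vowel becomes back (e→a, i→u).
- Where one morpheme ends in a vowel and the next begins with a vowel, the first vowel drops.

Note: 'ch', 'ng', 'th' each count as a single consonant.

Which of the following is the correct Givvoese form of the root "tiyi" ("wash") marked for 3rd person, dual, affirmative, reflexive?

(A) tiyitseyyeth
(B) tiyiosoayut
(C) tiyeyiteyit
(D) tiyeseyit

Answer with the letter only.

Attach polarity affirmative -o (after vowel 'i') → tiyio.
Attach person 3rd person -so → tiyioso.
Attach number dual -ay → tiyiosoay.
Attach voice reflexive -ut → tiyiosoayut.
Apply vowel harmony: tiyiosoayut → tiyieseeyit.
Apply vowel deletion: tiyieseeyit → tiyeseyit.
So the correct form is tiyeseyit, option (D).
(B) tiyiosoayut is wrong: it fails to apply the sound rule(s).
(C) tiyeyiteyit is wrong: it uses 2nd person instead of 3rd person for person.
(A) tiyitseyyeth is wrong: it has the affixes in the wrong order.

D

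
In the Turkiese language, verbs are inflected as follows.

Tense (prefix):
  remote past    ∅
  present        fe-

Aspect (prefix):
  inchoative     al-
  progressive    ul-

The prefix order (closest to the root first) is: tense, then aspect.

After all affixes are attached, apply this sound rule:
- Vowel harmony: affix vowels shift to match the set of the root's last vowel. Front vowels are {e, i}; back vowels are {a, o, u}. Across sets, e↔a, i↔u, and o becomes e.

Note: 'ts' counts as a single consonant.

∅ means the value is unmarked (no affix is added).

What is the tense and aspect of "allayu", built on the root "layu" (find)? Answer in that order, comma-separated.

Segment: al-layu.
tense: ∅ → remote past.
aspect: al- → inchoative.

remote past, inchoative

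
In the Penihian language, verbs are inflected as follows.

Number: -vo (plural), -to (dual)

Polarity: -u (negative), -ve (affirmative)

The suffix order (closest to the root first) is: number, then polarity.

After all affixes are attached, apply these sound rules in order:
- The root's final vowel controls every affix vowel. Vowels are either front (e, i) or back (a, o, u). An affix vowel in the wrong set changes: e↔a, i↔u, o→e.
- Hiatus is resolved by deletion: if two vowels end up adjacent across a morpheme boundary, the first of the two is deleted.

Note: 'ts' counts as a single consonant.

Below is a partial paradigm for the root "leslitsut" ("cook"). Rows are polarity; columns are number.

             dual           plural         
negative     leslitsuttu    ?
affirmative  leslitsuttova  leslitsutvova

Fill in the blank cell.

Attach number plural -vo → leslitsutvo.
Attach polarity negative -u → leslitsutvou.
Vowel harmony: no change.
Apply vowel deletion: leslitsutvou → leslitsutvu.

leslitsutvu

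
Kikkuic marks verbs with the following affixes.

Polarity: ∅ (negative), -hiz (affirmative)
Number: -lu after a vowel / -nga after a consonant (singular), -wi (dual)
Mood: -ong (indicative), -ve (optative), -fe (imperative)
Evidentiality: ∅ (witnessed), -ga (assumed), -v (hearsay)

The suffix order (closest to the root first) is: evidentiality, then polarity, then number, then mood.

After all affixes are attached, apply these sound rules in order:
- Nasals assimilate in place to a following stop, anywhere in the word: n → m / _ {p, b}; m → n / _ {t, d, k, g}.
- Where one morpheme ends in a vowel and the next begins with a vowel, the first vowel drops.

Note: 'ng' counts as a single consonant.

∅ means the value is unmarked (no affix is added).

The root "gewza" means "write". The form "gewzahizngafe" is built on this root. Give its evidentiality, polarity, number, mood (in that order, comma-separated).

Segment: gewza-hiz-nga-fe.
evidentiality: ∅ → witnessed.
polarity: -hiz → affirmative.
number: -lu/nga → singular.
mood: -fe → imperative.

witnessed, affirmative, singular, imperative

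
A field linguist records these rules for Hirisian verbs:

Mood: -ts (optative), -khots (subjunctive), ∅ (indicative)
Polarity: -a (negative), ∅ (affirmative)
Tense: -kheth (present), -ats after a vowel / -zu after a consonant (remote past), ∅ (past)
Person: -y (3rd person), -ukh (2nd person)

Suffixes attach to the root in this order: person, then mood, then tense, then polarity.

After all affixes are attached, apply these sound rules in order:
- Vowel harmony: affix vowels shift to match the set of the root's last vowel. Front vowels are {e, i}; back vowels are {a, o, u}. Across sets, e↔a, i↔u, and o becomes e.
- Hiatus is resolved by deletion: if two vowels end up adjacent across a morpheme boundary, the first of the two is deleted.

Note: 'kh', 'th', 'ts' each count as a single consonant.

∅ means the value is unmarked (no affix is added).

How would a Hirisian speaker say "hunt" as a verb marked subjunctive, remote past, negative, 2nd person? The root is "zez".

zezikhkhetsze

Attach person 2nd person -ukh → zezukh.
Attach mood subjunctive -khots → zezukhkhots.
Attach tense remote past -zu (after consonant 'ts') → zezukhkhotszu.
Attach polarity negative -a → zezukhkhotszua.
Apply vowel harmony: zezukhkhotszua → zezikhkhetszie.
Apply vowel deletion: zezikhkhetszie → zezikhkhetsze.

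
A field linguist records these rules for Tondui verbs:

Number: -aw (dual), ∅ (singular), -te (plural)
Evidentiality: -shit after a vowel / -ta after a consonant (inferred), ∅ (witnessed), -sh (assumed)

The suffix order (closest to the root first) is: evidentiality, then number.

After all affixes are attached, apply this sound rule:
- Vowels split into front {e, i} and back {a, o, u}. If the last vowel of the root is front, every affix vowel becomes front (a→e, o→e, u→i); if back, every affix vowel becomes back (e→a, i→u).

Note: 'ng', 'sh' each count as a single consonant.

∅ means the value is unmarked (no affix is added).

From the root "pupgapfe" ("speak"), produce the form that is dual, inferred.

Attach evidentiality inferred -shit (after vowel 'e') → pupgapfeshit.
Attach number dual -aw → pupgapfeshitaw.
Apply vowel harmony: pupgapfeshitaw → pupgapfeshitew.

pupgapfeshitew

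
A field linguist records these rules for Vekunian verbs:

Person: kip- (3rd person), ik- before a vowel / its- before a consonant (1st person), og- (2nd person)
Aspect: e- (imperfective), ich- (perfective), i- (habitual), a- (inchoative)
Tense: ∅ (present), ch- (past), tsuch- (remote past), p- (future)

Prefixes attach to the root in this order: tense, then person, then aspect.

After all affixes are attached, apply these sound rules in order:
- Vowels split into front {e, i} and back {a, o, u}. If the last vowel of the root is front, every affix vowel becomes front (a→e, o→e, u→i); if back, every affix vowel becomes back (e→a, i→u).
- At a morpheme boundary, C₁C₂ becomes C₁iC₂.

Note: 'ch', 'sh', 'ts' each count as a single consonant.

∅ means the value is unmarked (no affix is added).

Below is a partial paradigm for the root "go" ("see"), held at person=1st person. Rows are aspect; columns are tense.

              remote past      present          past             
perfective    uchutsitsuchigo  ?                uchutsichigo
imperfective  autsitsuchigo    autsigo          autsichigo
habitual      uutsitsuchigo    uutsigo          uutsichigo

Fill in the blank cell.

uchutsigo

tense = present: zero marking, form stays go.
Attach person 1st person its- (before consonant 'g') → itsgo.
Attach aspect perfective ich- → ichitsgo.
Apply vowel harmony: ichitsgo → uchutsgo.
Apply epenthesis: uchutsgo → uchutsigo.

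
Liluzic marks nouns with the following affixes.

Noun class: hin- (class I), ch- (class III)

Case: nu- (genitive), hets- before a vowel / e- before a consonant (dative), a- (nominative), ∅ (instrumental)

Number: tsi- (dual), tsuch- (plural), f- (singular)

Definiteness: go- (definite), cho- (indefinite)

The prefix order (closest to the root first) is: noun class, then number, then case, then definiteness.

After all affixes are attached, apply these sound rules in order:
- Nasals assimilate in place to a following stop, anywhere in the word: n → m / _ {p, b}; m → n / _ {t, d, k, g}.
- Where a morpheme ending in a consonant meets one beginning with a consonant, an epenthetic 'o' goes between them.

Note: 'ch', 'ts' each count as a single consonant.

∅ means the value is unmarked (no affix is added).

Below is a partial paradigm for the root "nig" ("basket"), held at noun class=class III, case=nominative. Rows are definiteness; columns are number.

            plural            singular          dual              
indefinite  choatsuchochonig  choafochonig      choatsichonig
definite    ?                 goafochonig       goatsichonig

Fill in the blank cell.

Attach noun class class III ch- → chnig.
Attach number plural tsuch- → tsuchchnig.
Attach case nominative a- → atsuchchnig.
Attach definiteness definite go- → goatsuchchnig.
Nasal assimilation: no change.
Apply epenthesis: goatsuchchnig → goatsuchochonig.

goatsuchochonig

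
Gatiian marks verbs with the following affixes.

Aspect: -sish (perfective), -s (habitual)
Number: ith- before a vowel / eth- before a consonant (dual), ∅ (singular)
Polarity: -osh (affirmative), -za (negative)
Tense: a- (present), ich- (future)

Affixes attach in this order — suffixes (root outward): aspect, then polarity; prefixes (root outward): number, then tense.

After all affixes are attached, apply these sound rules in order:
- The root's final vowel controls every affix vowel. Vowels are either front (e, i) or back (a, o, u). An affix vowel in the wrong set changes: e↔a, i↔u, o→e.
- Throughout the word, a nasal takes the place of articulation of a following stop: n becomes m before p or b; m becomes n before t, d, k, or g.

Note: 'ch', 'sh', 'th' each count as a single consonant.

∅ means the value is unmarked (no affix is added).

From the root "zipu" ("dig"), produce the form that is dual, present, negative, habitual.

Attach aspect habitual -s → zipus.
Attach number dual eth- (before consonant 'z') → ethzipus.
Attach polarity negative -za → ethzipusza.
Attach tense present a- → aethzipusza.
Apply vowel harmony: aethzipusza → aathzipusza.
Nasal assimilation: no change.

aathzipusza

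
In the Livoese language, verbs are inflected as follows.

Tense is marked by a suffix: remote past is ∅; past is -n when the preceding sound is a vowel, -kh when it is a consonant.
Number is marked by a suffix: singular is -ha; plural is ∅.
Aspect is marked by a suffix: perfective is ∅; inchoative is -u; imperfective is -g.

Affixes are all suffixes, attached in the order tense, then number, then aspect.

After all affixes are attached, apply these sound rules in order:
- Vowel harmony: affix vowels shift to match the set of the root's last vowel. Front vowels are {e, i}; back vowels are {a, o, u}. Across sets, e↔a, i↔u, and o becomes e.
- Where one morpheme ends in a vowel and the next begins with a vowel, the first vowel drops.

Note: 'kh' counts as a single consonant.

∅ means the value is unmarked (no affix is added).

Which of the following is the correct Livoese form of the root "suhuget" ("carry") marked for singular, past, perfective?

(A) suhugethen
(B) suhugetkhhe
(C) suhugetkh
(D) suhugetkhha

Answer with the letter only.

B

Attach tense past -kh (after consonant 't') → suhugetkh.
Attach number singular -ha → suhugetkhha.
aspect = perfective: zero marking, form stays suhugetkhha.
Apply vowel harmony: suhugetkhha → suhugetkhhe.
Vowel deletion: no change.
So the correct form is suhugetkhhe, option (B).
(A) suhugethen is wrong: it has the affixes in the wrong order.
(D) suhugetkhha is wrong: it fails to apply the sound rule(s).
(C) suhugetkh is wrong: it uses plural instead of singular for number.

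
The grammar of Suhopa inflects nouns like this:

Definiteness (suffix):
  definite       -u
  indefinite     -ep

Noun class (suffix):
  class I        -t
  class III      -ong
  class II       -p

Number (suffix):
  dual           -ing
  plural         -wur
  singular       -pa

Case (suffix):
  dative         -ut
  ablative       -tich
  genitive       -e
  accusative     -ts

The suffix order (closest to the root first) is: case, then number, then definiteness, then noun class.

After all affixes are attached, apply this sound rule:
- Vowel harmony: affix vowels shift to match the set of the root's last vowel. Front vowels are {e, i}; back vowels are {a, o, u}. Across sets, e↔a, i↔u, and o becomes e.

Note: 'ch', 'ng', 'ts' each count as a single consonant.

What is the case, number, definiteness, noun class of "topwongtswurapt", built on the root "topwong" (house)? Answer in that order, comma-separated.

accusative, plural, indefinite, class I

Segment: topwong-ts-wur-ep-t.
case: -ts → accusative.
number: -wur → plural.
definiteness: -ep → indefinite.
noun class: -t → class I.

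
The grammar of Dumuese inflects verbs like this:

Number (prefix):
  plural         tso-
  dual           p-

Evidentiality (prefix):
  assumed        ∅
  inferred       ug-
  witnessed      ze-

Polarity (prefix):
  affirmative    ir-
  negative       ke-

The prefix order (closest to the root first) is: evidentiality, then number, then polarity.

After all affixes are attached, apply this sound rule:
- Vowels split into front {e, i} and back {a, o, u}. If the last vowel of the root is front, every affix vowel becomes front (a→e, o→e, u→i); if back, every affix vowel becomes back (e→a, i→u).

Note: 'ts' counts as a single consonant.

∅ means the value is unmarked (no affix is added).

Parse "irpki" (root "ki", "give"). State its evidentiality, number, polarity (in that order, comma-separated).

assumed, dual, affirmative

Segment: ir-p-ki.
evidentiality: ∅ → assumed.
number: p- → dual.
polarity: ir- → affirmative.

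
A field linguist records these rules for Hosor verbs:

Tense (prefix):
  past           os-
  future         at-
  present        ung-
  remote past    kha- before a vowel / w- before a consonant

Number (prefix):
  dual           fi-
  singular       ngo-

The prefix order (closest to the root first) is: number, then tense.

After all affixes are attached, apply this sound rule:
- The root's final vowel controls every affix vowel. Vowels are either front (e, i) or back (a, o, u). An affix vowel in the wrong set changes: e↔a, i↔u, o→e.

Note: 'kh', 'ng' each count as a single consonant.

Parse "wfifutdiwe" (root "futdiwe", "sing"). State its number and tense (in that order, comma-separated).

Segment: w-fi-futdiwe.
number: fi- → dual.
tense: kha/w- → remote past.

dual, remote past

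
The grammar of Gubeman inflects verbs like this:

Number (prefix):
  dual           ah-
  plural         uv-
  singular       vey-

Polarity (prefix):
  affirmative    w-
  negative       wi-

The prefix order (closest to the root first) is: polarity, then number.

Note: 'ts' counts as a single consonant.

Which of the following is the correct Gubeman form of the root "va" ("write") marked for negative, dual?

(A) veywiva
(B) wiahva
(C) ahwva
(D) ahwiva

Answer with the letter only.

D

Attach polarity negative wi- → wiva.
Attach number dual ah- → ahwiva.
So the correct form is ahwiva, option (D).
(A) veywiva is wrong: it uses singular instead of dual for number.
(B) wiahva is wrong: it has the affixes in the wrong order.
(C) ahwva is wrong: it uses affirmative instead of negative for polarity.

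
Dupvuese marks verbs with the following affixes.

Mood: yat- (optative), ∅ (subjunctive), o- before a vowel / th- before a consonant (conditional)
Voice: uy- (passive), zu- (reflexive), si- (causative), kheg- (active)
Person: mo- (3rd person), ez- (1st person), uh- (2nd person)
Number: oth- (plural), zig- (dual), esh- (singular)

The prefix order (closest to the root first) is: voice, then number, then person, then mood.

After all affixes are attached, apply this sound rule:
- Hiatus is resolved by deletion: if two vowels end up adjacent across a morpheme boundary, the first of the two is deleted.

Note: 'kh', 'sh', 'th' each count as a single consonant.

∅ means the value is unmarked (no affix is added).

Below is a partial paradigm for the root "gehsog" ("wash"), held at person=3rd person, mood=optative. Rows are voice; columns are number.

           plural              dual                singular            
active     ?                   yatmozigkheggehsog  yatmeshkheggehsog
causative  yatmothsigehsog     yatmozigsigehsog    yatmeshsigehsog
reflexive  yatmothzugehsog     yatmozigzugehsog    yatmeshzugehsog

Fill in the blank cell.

Attach voice active kheg- → kheggehsog.
Attach number plural oth- → othkheggehsog.
Attach person 3rd person mo- → moothkheggehsog.
Attach mood optative yat- → yatmoothkheggehsog.
Apply vowel deletion: yatmoothkheggehsog → yatmothkheggehsog.

yatmothkheggehsog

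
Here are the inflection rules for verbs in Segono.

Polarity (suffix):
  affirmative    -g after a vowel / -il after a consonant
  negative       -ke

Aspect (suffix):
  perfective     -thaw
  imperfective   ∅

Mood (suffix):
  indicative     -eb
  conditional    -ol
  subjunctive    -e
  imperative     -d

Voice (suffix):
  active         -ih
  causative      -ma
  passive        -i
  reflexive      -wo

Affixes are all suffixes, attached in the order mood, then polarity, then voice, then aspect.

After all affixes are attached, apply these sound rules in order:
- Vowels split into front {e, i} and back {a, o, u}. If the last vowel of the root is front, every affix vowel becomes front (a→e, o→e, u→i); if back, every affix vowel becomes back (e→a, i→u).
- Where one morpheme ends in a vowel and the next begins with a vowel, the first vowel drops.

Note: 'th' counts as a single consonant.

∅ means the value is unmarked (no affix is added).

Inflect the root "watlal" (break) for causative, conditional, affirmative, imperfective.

Attach mood conditional -ol → watlalol.
Attach polarity affirmative -il (after consonant 'l') → watlalolil.
Attach voice causative -ma → watlalolilma.
aspect = imperfective: zero marking, form stays watlalolilma.
Apply vowel harmony: watlalolilma → watlalolulma.
Vowel deletion: no change.

watlalolulma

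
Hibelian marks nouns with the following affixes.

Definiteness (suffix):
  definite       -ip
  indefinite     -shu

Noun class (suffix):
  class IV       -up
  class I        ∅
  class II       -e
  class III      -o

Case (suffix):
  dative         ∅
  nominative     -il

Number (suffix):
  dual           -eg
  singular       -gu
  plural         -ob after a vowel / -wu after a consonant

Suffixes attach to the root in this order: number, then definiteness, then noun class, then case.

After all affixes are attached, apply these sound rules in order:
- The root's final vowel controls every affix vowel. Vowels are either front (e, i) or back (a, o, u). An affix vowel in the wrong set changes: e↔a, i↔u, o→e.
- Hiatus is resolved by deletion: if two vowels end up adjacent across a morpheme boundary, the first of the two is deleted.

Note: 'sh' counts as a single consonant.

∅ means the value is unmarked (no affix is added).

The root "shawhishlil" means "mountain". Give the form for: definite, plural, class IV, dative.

Attach number plural -wu (after consonant 'l') → shawhishlilwu.
Attach definiteness definite -ip → shawhishlilwuip.
Attach noun class class IV -up → shawhishlilwuipup.
case = dative: zero marking, form stays shawhishlilwuipup.
Apply vowel harmony: shawhishlilwuipup → shawhishlilwiipip.
Apply vowel deletion: shawhishlilwiipip → shawhishlilwipip.

shawhishlilwipip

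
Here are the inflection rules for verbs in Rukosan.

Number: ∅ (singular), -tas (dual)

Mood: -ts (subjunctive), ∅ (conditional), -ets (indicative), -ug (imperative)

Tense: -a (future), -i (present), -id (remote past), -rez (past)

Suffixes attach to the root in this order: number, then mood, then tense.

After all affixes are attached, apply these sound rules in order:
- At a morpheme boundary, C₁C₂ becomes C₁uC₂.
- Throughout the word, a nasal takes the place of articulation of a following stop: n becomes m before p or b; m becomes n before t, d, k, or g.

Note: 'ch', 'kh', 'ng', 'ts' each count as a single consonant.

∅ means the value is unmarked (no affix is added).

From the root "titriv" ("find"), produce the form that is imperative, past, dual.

titrivutasugurez

Attach number dual -tas → titrivtas.
Attach mood imperative -ug → titrivtasug.
Attach tense past -rez → titrivtasugrez.
Apply epenthesis: titrivtasugrez → titrivutasugurez.
Nasal assimilation: no change.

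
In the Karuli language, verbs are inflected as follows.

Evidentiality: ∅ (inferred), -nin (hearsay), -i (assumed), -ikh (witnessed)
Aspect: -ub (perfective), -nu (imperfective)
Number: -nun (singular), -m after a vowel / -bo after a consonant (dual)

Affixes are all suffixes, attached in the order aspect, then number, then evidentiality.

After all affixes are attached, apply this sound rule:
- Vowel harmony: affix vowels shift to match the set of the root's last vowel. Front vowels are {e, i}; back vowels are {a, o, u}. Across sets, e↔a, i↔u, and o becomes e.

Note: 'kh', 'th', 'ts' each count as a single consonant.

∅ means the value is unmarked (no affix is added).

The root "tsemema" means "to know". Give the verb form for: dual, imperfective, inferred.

Attach aspect imperfective -nu → tsememanu.
Attach number dual -m (after vowel 'u') → tsememanum.
evidentiality = inferred: zero marking, form stays tsememanum.
Vowel harmony: no change.

tsememanum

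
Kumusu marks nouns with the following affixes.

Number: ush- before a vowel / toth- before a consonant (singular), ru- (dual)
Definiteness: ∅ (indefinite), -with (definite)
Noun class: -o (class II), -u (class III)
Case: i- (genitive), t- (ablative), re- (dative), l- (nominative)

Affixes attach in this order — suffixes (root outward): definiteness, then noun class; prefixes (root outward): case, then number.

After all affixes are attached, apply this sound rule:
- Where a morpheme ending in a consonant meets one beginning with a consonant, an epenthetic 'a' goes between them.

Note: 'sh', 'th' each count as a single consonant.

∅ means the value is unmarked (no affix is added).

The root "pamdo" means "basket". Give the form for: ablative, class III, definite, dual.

rutapamdowithu

Attach case ablative t- → tpamdo.
Attach definiteness definite -with → tpamdowith.
Attach number dual ru- → rutpamdowith.
Attach noun class class III -u → rutpamdowithu.
Apply epenthesis: rutpamdowithu → rutapamdowithu.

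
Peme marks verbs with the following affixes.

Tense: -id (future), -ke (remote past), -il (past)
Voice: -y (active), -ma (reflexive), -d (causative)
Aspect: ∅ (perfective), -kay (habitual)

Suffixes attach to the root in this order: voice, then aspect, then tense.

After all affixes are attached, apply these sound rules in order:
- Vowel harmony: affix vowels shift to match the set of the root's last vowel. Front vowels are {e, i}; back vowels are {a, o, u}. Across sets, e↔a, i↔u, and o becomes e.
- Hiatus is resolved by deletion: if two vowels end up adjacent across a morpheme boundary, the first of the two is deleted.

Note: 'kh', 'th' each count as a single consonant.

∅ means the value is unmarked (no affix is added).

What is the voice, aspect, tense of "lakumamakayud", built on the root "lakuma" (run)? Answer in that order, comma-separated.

Segment: lakuma-ma-kay-id.
voice: -ma → reflexive.
aspect: -kay → habitual.
tense: -id → future.

reflexive, habitual, future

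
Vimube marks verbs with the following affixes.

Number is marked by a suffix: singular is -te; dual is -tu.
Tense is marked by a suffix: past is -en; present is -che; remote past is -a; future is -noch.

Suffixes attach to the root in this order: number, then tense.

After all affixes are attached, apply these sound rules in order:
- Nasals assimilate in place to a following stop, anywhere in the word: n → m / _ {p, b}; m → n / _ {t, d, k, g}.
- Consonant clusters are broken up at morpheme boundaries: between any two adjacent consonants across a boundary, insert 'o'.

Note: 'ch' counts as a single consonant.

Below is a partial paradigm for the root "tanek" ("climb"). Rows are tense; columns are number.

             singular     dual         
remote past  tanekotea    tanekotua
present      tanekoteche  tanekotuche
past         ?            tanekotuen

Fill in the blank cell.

tanekoteen

Attach number singular -te → tanekte.
Attach tense past -en → tanekteen.
Nasal assimilation: no change.
Apply epenthesis: tanekteen → tanekoteen.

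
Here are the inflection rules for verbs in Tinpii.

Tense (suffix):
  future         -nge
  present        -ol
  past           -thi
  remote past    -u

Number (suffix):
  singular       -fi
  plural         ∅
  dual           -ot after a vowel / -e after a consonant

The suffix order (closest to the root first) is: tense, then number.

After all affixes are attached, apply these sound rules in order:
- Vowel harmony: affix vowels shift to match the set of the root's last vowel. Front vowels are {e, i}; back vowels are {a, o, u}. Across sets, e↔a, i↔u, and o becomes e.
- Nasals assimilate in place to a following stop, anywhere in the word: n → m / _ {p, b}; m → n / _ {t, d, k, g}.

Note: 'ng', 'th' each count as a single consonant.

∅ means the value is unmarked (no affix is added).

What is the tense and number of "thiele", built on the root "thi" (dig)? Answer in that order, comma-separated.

present, dual

Segment: thi-ol-e.
tense: -ol → present.
number: -ot/e → dual.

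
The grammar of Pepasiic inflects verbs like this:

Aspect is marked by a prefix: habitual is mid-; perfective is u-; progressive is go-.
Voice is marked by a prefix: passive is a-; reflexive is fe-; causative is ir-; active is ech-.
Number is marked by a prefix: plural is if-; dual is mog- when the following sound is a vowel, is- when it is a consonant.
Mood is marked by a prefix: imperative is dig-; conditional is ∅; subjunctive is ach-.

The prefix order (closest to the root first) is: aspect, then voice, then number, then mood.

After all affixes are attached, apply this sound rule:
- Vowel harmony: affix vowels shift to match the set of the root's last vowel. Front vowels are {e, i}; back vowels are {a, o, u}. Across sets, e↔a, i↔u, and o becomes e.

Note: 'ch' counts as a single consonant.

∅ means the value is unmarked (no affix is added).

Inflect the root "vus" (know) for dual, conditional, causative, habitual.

Attach aspect habitual mid- → midvus.
Attach voice causative ir- → irmidvus.
Attach number dual mog- (before vowel 'i') → mogirmidvus.
mood = conditional: zero marking, form stays mogirmidvus.
Apply vowel harmony: mogirmidvus → mogurmudvus.

mogurmudvus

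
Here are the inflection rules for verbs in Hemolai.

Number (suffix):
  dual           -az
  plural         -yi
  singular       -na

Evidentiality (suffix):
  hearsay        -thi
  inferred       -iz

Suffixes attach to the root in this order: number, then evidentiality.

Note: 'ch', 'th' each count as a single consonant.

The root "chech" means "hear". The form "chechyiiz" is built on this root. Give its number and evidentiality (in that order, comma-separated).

Segment: chech-yi-iz.
number: -yi → plural.
evidentiality: -iz → inferred.

plural, inferred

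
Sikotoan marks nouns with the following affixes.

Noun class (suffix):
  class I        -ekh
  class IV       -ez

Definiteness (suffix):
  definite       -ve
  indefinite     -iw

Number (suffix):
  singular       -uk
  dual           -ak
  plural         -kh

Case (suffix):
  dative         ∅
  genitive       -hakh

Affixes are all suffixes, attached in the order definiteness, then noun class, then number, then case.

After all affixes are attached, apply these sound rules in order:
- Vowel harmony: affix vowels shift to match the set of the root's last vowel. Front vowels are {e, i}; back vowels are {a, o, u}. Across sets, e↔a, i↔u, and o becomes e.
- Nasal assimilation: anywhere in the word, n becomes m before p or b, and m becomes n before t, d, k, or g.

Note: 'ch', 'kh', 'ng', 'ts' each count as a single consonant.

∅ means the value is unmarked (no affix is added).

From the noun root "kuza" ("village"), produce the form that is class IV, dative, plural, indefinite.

kuzauwazkh

Attach definiteness indefinite -iw → kuzaiw.
Attach noun class class IV -ez → kuzaiwez.
Attach number plural -kh → kuzaiwezkh.
case = dative: zero marking, form stays kuzaiwezkh.
Apply vowel harmony: kuzaiwezkh → kuzauwazkh.
Nasal assimilation: no change.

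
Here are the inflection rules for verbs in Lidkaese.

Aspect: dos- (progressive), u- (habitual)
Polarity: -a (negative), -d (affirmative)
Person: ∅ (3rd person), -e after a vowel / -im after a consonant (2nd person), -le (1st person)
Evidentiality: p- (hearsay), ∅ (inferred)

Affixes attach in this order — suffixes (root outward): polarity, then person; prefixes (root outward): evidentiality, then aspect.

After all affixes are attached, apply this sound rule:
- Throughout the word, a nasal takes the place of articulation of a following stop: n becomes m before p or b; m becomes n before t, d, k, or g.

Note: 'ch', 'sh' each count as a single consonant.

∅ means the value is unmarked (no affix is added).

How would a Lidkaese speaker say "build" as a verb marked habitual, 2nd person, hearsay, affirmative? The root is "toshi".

Attach polarity affirmative -d → toshid.
Attach evidentiality hearsay p- → ptoshid.
Attach aspect habitual u- → uptoshid.
Attach person 2nd person -im (after consonant 'd') → uptoshidim.
Nasal assimilation: no change.

uptoshidim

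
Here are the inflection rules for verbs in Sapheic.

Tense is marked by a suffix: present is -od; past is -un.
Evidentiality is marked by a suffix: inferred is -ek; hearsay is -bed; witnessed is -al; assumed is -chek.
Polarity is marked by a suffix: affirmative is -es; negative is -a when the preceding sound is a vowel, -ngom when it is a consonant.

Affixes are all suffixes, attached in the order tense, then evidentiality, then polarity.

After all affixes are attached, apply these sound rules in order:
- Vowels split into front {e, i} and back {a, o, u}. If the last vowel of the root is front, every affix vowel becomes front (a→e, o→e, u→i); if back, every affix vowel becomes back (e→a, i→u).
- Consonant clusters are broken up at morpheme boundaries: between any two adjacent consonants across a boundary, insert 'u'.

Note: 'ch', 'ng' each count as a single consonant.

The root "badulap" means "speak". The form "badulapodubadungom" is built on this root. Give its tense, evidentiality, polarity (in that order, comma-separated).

Segment: badulap-od-bed-ngom.
tense: -od → present.
evidentiality: -bed → hearsay.
polarity: -a/ngom → negative.

present, hearsay, negative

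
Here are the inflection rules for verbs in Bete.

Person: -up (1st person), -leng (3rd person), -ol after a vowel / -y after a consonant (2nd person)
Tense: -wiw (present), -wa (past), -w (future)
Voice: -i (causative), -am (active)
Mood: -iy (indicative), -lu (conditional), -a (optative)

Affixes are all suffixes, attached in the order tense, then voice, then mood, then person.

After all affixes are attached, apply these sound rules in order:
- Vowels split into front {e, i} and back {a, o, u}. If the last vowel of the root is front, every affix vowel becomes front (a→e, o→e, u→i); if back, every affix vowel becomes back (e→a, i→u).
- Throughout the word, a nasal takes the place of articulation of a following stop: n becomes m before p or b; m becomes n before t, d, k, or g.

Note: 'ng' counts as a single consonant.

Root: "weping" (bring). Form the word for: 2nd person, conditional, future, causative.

wepingwiliel

Attach tense future -w → wepingw.
Attach voice causative -i → wepingwi.
Attach mood conditional -lu → wepingwilu.
Attach person 2nd person -ol (after vowel 'u') → wepingwiluol.
Apply vowel harmony: wepingwiluol → wepingwiliel.
Nasal assimilation: no change.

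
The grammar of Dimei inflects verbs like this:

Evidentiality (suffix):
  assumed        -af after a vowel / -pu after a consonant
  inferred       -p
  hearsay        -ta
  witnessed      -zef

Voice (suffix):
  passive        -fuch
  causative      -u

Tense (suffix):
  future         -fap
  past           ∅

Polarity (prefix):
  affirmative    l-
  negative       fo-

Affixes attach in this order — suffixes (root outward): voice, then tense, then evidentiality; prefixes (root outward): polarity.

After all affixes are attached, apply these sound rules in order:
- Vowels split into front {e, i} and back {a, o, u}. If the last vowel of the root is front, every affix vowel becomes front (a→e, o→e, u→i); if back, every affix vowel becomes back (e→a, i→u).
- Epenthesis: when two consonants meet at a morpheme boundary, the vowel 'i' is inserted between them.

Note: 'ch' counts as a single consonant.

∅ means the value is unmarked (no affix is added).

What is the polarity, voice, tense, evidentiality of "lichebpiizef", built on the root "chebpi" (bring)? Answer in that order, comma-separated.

Segment: l-chebpi-u-zef.
polarity: l- → affirmative.
voice: -u → causative.
tense: ∅ → past.
evidentiality: -zef → witnessed.

affirmative, causative, past, witnessed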